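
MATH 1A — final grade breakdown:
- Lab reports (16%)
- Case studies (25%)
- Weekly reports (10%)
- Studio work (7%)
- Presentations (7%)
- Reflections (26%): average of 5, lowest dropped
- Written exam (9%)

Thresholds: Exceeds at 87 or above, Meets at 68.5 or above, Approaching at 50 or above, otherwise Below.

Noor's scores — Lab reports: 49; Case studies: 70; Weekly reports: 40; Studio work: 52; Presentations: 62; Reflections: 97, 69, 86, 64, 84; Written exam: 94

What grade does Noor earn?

Reflections: drop 64 → average of remaining 4 = 336/4 = 84
Weighted total:
  Lab reports 49 × 0.16 = 7.84
  Case studies 70 × 0.25 = 17.5
  Weekly reports 40 × 0.1 = 4
  Studio work 52 × 0.07 = 3.64
  Presentations 62 × 0.07 = 4.34
  Reflections 84 × 0.26 = 21.84
  Written exam 94 × 0.09 = 8.46
Sum = 67.62
67.62 is ≥ 50 and < 68.5 → Approaching

Approaching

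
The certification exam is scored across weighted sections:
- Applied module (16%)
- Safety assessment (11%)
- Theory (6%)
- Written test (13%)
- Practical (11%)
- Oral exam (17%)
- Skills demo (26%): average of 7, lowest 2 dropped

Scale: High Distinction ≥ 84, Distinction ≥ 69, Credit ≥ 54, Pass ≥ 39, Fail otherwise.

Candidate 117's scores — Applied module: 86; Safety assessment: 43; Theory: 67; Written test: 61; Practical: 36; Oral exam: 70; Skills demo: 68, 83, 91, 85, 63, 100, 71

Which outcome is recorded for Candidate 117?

Credit

Skills demo: drop 63, 68 → average of remaining 5 = 430/5 = 86
Weighted total:
  Applied module 86 × 0.16 = 13.76
  Safety assessment 43 × 0.11 = 4.73
  Theory 67 × 0.06 = 4.02
  Written test 61 × 0.13 = 7.93
  Practical 36 × 0.11 = 3.96
  Oral exam 70 × 0.17 = 11.9
  Skills demo 86 × 0.26 = 22.36
Sum = 68.66
68.66 is ≥ 54 and < 69 → Credit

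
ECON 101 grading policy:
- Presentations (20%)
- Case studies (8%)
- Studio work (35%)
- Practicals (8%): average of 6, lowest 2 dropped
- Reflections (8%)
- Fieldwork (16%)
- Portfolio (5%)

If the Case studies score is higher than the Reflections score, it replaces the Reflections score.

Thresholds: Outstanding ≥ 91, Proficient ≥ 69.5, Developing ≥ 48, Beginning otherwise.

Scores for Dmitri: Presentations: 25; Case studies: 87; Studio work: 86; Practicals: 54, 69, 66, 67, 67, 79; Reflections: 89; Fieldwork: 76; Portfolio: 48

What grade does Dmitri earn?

Practicals: drop 54, 66 → average of remaining 4 = 282/4 = 70.5
Case studies (87) ≤ Reflections (89), so Reflections stays at 89.
Weighted total:
  Presentations 25 × 0.2 = 5
  Case studies 87 × 0.08 = 6.96
  Studio work 86 × 0.35 = 30.1
  Practicals 70.5 × 0.08 = 5.64
  Reflections 89 × 0.08 = 7.12
  Fieldwork 76 × 0.16 = 12.16
  Portfolio 48 × 0.05 = 2.4
Sum = 69.38
69.38 is ≥ 48 and < 69.5 → Developing

Developing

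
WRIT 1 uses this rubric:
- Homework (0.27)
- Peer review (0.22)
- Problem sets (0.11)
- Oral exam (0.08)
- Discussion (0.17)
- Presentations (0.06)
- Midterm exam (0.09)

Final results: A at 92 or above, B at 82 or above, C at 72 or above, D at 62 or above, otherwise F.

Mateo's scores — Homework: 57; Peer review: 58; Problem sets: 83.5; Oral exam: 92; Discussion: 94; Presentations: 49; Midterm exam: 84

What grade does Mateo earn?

D

Weighted total:
  Homework 57 × 0.27 = 15.39
  Peer review 58 × 0.22 = 12.76
  Problem sets 83.5 × 0.11 = 9.185
  Oral exam 92 × 0.08 = 7.36
  Discussion 94 × 0.17 = 15.98
  Presentations 49 × 0.06 = 2.94
  Midterm exam 84 × 0.09 = 7.56
Sum = 71.175
71.175 is ≥ 62 and < 72 → D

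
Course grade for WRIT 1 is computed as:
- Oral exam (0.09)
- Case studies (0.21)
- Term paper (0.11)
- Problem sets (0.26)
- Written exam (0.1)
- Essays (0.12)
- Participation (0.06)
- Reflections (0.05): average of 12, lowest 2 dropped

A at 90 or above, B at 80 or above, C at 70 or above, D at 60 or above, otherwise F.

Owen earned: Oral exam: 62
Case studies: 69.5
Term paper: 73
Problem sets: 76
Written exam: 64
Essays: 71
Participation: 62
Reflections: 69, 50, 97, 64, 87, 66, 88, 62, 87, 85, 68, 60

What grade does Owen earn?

C

Reflections: drop 50, 60 → average of remaining 10 = 773/10 = 77.3
Weighted total:
  Oral exam 62 × 0.09 = 5.58
  Case studies 69.5 × 0.21 = 14.595
  Term paper 73 × 0.11 = 8.03
  Problem sets 76 × 0.26 = 19.76
  Written exam 64 × 0.1 = 6.4
  Essays 71 × 0.12 = 8.52
  Participation 62 × 0.06 = 3.72
  Reflections 77.3 × 0.05 = 3.865
Sum = 70.47
70.47 is ≥ 70 and < 80 → C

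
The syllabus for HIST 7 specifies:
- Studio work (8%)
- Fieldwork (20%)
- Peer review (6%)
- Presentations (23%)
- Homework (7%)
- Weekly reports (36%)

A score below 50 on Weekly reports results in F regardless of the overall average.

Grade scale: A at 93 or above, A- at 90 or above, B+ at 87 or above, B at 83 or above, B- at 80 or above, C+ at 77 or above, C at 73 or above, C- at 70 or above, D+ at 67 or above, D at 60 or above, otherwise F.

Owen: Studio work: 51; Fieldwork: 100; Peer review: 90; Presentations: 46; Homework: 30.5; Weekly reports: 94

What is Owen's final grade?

C

Weekly reports score 94 ≥ 50: minimum met.
Weighted total:
  Studio work 51 × 0.08 = 4.08
  Fieldwork 100 × 0.2 = 20
  Peer review 90 × 0.06 = 5.4
  Presentations 46 × 0.23 = 10.58
  Homework 30.5 × 0.07 = 2.135
  Weekly reports 94 × 0.36 = 33.84
Sum = 76.035
76.035 is ≥ 73 and < 77 → C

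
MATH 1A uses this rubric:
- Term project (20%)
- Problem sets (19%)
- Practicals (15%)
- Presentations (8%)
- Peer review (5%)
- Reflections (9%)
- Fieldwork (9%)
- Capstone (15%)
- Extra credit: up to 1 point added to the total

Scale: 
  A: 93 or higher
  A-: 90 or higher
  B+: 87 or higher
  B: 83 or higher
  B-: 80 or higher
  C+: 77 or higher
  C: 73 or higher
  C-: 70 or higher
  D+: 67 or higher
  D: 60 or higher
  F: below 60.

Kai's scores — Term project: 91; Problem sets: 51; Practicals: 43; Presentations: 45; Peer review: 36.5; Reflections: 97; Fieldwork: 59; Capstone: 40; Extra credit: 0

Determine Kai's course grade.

Weighted total:
  Term project 91 × 0.2 = 18.2
  Problem sets 51 × 0.19 = 9.69
  Practicals 43 × 0.15 = 6.45
  Presentations 45 × 0.08 = 3.6
  Peer review 36.5 × 0.05 = 1.825
  Reflections 97 × 0.09 = 8.73
  Fieldwork 59 × 0.09 = 5.31
  Capstone 40 × 0.15 = 6
Sum = 59.805
Extra credit: 59.805 + 0 = 59.805
59.805 < 60 → F

F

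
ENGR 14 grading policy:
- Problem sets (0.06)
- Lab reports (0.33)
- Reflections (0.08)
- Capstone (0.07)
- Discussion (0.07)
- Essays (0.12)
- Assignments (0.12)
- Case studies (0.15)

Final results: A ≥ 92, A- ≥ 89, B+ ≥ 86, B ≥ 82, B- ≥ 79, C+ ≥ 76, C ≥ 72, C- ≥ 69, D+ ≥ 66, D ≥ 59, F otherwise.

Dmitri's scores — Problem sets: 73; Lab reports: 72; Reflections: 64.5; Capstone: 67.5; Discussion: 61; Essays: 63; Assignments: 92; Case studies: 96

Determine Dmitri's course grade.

C

Weighted total:
  Problem sets 73 × 0.06 = 4.38
  Lab reports 72 × 0.33 = 23.76
  Reflections 64.5 × 0.08 = 5.16
  Capstone 67.5 × 0.07 = 4.725
  Discussion 61 × 0.07 = 4.27
  Essays 63 × 0.12 = 7.56
  Assignments 92 × 0.12 = 11.04
  Case studies 96 × 0.15 = 14.4
Sum = 75.295
75.295 is ≥ 72 and < 76 → C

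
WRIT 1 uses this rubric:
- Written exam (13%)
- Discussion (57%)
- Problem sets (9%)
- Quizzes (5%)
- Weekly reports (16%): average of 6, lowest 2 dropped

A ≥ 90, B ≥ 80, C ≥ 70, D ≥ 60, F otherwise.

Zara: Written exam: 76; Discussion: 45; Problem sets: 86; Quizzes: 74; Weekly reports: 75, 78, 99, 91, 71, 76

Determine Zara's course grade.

Weekly reports: drop 71, 75 → average of remaining 4 = 344/4 = 86
Weighted total:
  Written exam 76 × 0.13 = 9.88
  Discussion 45 × 0.57 = 25.65
  Problem sets 86 × 0.09 = 7.74
  Quizzes 74 × 0.05 = 3.7
  Weekly reports 86 × 0.16 = 13.76
Sum = 60.73
60.73 is ≥ 60 and < 70 → D

D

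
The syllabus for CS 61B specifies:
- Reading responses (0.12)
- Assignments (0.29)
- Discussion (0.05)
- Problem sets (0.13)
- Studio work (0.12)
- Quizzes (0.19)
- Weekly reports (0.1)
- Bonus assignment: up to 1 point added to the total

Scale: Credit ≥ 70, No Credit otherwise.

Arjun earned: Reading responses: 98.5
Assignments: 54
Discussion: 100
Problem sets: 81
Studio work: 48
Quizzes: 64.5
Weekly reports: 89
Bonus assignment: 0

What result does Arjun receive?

No Credit

Weighted total:
  Reading responses 98.5 × 0.12 = 11.82
  Assignments 54 × 0.29 = 15.66
  Discussion 100 × 0.05 = 5
  Problem sets 81 × 0.13 = 10.53
  Studio work 48 × 0.12 = 5.76
  Quizzes 64.5 × 0.19 = 12.255
  Weekly reports 89 × 0.1 = 8.9
Sum = 69.925
Bonus assignment: 69.925 + 0 = 69.925
69.925 < 70 → No Credit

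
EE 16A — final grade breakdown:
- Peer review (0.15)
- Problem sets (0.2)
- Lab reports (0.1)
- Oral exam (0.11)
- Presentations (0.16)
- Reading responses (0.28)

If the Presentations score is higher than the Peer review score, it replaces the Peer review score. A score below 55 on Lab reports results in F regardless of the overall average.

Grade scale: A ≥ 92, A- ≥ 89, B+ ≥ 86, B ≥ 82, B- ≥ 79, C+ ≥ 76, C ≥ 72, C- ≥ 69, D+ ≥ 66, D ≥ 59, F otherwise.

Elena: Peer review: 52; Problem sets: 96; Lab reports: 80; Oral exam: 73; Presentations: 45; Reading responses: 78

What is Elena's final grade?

C

Presentations (45) ≤ Peer review (52), so Peer review stays at 52.
Lab reports score 80 ≥ 55: minimum met.
Weighted total:
  Peer review 52 × 0.15 = 7.8
  Problem sets 96 × 0.2 = 19.2
  Lab reports 80 × 0.1 = 8
  Oral exam 73 × 0.11 = 8.03
  Presentations 45 × 0.16 = 7.2
  Reading responses 78 × 0.28 = 21.84
Sum = 72.07
72.07 is ≥ 72 and < 76 → C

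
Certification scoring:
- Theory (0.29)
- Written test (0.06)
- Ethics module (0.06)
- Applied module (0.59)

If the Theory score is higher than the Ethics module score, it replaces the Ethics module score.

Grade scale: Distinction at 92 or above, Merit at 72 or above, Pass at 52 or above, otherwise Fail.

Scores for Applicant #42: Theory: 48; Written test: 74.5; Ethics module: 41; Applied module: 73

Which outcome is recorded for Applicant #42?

Theory (48) > Ethics module (41), so Ethics module counts as 48.
Weighted total:
  Theory 48 × 0.29 = 13.92
  Written test 74.5 × 0.06 = 4.47
  Ethics module 48 × 0.06 = 2.88
  Applied module 73 × 0.59 = 43.07
Sum = 64.34
64.34 is ≥ 52 and < 72 → Pass

Pass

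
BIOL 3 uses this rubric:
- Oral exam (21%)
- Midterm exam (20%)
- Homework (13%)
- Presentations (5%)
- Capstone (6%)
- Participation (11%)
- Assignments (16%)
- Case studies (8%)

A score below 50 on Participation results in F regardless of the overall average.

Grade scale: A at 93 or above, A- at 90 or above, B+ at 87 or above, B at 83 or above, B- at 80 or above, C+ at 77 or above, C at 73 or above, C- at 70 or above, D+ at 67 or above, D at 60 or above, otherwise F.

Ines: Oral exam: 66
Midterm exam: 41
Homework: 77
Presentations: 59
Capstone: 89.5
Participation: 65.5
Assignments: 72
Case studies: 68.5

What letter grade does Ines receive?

D

Participation score 65.5 ≥ 50: minimum met.
Weighted total:
  Oral exam 66 × 0.21 = 13.86
  Midterm exam 41 × 0.2 = 8.2
  Homework 77 × 0.13 = 10.01
  Presentations 59 × 0.05 = 2.95
  Capstone 89.5 × 0.06 = 5.37
  Participation 65.5 × 0.11 = 7.205
  Assignments 72 × 0.16 = 11.52
  Case studies 68.5 × 0.08 = 5.48
Sum = 64.595
64.595 is ≥ 60 and < 67 → D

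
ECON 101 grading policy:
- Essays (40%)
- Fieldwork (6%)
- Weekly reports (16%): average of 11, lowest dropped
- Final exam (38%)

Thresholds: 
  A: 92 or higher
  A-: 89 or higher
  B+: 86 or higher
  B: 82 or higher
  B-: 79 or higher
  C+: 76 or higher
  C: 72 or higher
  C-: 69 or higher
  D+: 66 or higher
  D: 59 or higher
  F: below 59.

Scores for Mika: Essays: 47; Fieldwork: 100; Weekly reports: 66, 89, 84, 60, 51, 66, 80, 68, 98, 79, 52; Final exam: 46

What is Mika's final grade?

Weekly reports: drop 51 → average of remaining 10 = 742/10 = 74.2
Weighted total:
  Essays 47 × 0.4 = 18.8
  Fieldwork 100 × 0.06 = 6
  Weekly reports 74.2 × 0.16 = 11.872
  Final exam 46 × 0.38 = 17.48
Sum = 54.152
54.152 < 59 → F

F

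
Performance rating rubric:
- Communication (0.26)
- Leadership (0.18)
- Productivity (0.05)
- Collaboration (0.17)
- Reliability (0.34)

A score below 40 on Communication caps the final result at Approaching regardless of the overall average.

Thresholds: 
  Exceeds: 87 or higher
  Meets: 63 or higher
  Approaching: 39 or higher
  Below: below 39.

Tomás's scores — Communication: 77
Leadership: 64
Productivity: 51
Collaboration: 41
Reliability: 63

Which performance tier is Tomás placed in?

Approaching

Communication score 77 ≥ 40: minimum met.
Weighted total:
  Communication 77 × 0.26 = 20.02
  Leadership 64 × 0.18 = 11.52
  Productivity 51 × 0.05 = 2.55
  Collaboration 41 × 0.17 = 6.97
  Reliability 63 × 0.34 = 21.42
Sum = 62.48
62.48 is ≥ 39 and < 63 → Approaching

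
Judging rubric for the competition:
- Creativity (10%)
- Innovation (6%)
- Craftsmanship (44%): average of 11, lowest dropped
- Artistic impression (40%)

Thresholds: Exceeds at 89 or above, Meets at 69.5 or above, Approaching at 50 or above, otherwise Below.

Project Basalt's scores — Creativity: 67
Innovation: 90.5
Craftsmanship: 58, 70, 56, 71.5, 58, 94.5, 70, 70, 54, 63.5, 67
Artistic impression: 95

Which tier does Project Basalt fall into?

Craftsmanship: drop 54 → average of remaining 10 = 678.5/10 = 67.85
Weighted total:
  Creativity 67 × 0.1 = 6.7
  Innovation 90.5 × 0.06 = 5.43
  Craftsmanship 67.85 × 0.44 = 29.854
  Artistic impression 95 × 0.4 = 38
Sum = 79.984
79.984 is ≥ 69.5 and < 89 → Meets

Meets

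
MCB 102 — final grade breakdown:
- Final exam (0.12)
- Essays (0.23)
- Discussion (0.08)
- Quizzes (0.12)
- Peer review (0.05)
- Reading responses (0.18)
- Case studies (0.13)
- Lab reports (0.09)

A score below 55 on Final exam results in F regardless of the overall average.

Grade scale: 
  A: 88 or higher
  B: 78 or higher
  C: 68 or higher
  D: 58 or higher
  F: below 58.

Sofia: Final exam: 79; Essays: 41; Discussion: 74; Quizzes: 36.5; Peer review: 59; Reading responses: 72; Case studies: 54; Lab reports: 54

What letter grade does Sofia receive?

F

Final exam score 79 ≥ 55: minimum met.
Weighted total:
  Final exam 79 × 0.12 = 9.48
  Essays 41 × 0.23 = 9.43
  Discussion 74 × 0.08 = 5.92
  Quizzes 36.5 × 0.12 = 4.38
  Peer review 59 × 0.05 = 2.95
  Reading responses 72 × 0.18 = 12.96
  Case studies 54 × 0.13 = 7.02
  Lab reports 54 × 0.09 = 4.86
Sum = 57
57 < 58 → F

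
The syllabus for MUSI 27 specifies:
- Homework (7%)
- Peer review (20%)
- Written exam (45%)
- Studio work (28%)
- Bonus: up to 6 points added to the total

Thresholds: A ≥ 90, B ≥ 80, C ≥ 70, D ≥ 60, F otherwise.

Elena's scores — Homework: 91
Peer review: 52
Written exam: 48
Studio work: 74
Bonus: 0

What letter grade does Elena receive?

Weighted total:
  Homework 91 × 0.07 = 6.37
  Peer review 52 × 0.2 = 10.4
  Written exam 48 × 0.45 = 21.6
  Studio work 74 × 0.28 = 20.72
Sum = 59.09
Bonus: 59.09 + 0 = 59.09
59.09 < 60 → F

F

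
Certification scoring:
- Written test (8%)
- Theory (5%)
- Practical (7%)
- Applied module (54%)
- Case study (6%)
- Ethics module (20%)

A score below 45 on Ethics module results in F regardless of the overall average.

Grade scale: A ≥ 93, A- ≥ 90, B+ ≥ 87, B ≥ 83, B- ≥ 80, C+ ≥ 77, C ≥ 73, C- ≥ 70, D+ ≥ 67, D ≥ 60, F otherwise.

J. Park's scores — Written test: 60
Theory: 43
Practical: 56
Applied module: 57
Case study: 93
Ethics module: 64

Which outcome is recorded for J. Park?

D

Ethics module score 64 ≥ 45: minimum met.
Weighted total:
  Written test 60 × 0.08 = 4.8
  Theory 43 × 0.05 = 2.15
  Practical 56 × 0.07 = 3.92
  Applied module 57 × 0.54 = 30.78
  Case study 93 × 0.06 = 5.58
  Ethics module 64 × 0.2 = 12.8
Sum = 60.03
60.03 is ≥ 60 and < 67 → D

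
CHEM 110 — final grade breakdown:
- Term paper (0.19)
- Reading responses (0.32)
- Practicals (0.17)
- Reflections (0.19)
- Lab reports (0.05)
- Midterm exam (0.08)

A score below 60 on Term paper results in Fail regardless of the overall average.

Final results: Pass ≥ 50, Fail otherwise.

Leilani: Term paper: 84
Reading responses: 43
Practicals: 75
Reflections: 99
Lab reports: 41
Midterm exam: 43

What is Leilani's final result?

Term paper score 84 ≥ 60: minimum met.
Weighted total:
  Term paper 84 × 0.19 = 15.96
  Reading responses 43 × 0.32 = 13.76
  Practicals 75 × 0.17 = 12.75
  Reflections 99 × 0.19 = 18.81
  Lab reports 41 × 0.05 = 2.05
  Midterm exam 43 × 0.08 = 3.44
Sum = 66.77
66.77 ≥ 50 → Pass

Pass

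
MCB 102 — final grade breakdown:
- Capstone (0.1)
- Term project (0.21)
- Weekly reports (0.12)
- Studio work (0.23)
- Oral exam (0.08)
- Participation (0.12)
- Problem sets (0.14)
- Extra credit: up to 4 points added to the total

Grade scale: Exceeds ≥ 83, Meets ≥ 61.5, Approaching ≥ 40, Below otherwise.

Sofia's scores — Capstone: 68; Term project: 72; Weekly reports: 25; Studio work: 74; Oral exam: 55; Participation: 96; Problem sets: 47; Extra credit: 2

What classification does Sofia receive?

Meets

Weighted total:
  Capstone 68 × 0.1 = 6.8
  Term project 72 × 0.21 = 15.12
  Weekly reports 25 × 0.12 = 3
  Studio work 74 × 0.23 = 17.02
  Oral exam 55 × 0.08 = 4.4
  Participation 96 × 0.12 = 11.52
  Problem sets 47 × 0.14 = 6.58
Sum = 64.44
Extra credit: 64.44 + 2 = 66.44
66.44 is ≥ 61.5 and < 83 → Meets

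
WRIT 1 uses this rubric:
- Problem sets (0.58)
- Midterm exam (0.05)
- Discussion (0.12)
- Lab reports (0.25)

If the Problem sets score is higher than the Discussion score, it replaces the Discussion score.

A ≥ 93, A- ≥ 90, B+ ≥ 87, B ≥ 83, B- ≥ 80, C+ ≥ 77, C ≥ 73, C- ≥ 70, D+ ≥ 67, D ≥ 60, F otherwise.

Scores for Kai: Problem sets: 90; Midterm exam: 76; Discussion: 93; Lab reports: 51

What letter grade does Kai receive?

C+

Problem sets (90) ≤ Discussion (93), so Discussion stays at 93.
Weighted total:
  Problem sets 90 × 0.58 = 52.2
  Midterm exam 76 × 0.05 = 3.8
  Discussion 93 × 0.12 = 11.16
  Lab reports 51 × 0.25 = 12.75
Sum = 79.91
79.91 is ≥ 77 and < 80 → C+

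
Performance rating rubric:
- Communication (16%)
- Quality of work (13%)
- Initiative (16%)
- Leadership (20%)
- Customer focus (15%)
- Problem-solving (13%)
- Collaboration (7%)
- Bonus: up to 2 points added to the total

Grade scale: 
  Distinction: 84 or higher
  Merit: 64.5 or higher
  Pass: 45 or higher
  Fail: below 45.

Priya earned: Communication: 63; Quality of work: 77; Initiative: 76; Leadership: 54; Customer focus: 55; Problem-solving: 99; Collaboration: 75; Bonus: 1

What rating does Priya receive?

Merit

Weighted total:
  Communication 63 × 0.16 = 10.08
  Quality of work 77 × 0.13 = 10.01
  Initiative 76 × 0.16 = 12.16
  Leadership 54 × 0.2 = 10.8
  Customer focus 55 × 0.15 = 8.25
  Problem-solving 99 × 0.13 = 12.87
  Collaboration 75 × 0.07 = 5.25
Sum = 69.42
Bonus: 69.42 + 1 = 70.42
70.42 is ≥ 64.5 and < 84 → Merit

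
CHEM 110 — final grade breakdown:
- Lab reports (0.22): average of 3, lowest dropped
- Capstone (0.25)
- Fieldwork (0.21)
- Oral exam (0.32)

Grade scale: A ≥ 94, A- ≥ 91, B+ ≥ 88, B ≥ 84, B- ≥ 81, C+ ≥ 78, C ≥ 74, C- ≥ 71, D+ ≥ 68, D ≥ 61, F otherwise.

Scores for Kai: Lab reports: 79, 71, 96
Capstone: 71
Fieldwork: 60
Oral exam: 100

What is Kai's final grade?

B-

Lab reports: drop 71 → average of remaining 2 = 175/2 = 87.5
Weighted total:
  Lab reports 87.5 × 0.22 = 19.25
  Capstone 71 × 0.25 = 17.75
  Fieldwork 60 × 0.21 = 12.6
  Oral exam 100 × 0.32 = 32
Sum = 81.6
81.6 is ≥ 81 and < 84 → B-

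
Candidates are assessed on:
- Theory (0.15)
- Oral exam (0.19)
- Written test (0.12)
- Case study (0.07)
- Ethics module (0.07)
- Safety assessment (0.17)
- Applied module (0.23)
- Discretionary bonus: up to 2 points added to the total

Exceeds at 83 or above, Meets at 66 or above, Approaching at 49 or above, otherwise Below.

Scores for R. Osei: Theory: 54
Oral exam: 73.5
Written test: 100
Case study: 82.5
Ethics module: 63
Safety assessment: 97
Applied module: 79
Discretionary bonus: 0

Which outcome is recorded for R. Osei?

Meets

Weighted total:
  Theory 54 × 0.15 = 8.1
  Oral exam 73.5 × 0.19 = 13.965
  Written test 100 × 0.12 = 12
  Case study 82.5 × 0.07 = 5.775
  Ethics module 63 × 0.07 = 4.41
  Safety assessment 97 × 0.17 = 16.49
  Applied module 79 × 0.23 = 18.17
Sum = 78.91
Discretionary bonus: 78.91 + 0 = 78.91
78.91 is ≥ 66 and < 83 → Meets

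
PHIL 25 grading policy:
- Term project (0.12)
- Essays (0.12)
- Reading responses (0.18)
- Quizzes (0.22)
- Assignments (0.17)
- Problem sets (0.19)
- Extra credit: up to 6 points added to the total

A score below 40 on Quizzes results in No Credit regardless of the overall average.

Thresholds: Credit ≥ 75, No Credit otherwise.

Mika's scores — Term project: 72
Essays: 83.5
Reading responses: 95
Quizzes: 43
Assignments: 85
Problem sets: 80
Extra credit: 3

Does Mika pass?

Quizzes score 43 ≥ 40: minimum met.
Weighted total:
  Term project 72 × 0.12 = 8.64
  Essays 83.5 × 0.12 = 10.02
  Reading responses 95 × 0.18 = 17.1
  Quizzes 43 × 0.22 = 9.46
  Assignments 85 × 0.17 = 14.45
  Problem sets 80 × 0.19 = 15.2
Sum = 74.87
Extra credit: 74.87 + 3 = 77.87
77.87 ≥ 75 → Credit

Credit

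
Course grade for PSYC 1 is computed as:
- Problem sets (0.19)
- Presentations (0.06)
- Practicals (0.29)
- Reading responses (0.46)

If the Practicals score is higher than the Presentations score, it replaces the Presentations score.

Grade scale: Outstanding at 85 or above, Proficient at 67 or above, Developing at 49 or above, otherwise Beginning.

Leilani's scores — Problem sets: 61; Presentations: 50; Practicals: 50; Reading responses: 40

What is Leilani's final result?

Practicals (50) ≤ Presentations (50), so Presentations stays at 50.
Weighted total:
  Problem sets 61 × 0.19 = 11.59
  Presentations 50 × 0.06 = 3
  Practicals 50 × 0.29 = 14.5
  Reading responses 40 × 0.46 = 18.4
Sum = 47.49
47.49 < 49 → Beginning

Beginning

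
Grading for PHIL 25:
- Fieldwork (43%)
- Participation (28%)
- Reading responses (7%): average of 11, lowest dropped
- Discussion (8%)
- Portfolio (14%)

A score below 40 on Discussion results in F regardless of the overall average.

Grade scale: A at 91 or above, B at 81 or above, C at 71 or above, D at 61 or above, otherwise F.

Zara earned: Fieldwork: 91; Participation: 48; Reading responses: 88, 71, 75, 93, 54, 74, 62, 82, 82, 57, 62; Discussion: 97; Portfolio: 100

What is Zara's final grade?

C

Reading responses: drop 54 → average of remaining 10 = 746/10 = 74.6
Discussion score 97 ≥ 40: minimum met.
Weighted total:
  Fieldwork 91 × 0.43 = 39.13
  Participation 48 × 0.28 = 13.44
  Reading responses 74.6 × 0.07 = 5.222
  Discussion 97 × 0.08 = 7.76
  Portfolio 100 × 0.14 = 14
Sum = 79.552
79.552 is ≥ 71 and < 81 → C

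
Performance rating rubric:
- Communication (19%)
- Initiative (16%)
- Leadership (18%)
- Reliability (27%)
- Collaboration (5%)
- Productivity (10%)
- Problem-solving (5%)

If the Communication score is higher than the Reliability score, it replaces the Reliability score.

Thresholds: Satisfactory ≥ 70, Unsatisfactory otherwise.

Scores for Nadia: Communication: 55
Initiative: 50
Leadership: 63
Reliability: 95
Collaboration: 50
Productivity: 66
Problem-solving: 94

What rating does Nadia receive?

Communication (55) ≤ Reliability (95), so Reliability stays at 95.
Weighted total:
  Communication 55 × 0.19 = 10.45
  Initiative 50 × 0.16 = 8
  Leadership 63 × 0.18 = 11.34
  Reliability 95 × 0.27 = 25.65
  Collaboration 50 × 0.05 = 2.5
  Productivity 66 × 0.1 = 6.6
  Problem-solving 94 × 0.05 = 4.7
Sum = 69.24
69.24 < 70 → Unsatisfactory

Unsatisfactory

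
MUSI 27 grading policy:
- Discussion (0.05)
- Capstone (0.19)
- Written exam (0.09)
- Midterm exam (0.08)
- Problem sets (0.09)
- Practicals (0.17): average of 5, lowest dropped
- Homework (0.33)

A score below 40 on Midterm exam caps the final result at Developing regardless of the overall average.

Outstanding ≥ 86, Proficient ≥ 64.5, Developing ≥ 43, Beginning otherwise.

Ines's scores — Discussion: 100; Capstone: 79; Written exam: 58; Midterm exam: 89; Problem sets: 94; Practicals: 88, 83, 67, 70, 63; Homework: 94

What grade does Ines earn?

Practicals: drop 63 → average of remaining 4 = 308/4 = 77
Midterm exam score 89 ≥ 40: minimum met.
Weighted total:
  Discussion 100 × 0.05 = 5
  Capstone 79 × 0.19 = 15.01
  Written exam 58 × 0.09 = 5.22
  Midterm exam 89 × 0.08 = 7.12
  Problem sets 94 × 0.09 = 8.46
  Practicals 77 × 0.17 = 13.09
  Homework 94 × 0.33 = 31.02
Sum = 84.92
84.92 is ≥ 64.5 and < 86 → Proficient

Proficient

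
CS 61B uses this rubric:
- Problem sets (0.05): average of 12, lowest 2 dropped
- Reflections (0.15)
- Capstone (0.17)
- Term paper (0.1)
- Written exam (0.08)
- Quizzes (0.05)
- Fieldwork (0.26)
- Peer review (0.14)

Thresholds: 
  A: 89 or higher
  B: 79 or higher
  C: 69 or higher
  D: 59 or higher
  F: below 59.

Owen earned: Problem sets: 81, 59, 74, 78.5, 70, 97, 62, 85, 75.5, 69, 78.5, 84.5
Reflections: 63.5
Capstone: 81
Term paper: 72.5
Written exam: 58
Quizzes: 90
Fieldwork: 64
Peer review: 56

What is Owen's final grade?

Problem sets: drop 59, 62 → average of remaining 10 = 793/10 = 79.3
Weighted total:
  Problem sets 79.3 × 0.05 = 3.965
  Reflections 63.5 × 0.15 = 9.525
  Capstone 81 × 0.17 = 13.77
  Term paper 72.5 × 0.1 = 7.25
  Written exam 58 × 0.08 = 4.64
  Quizzes 90 × 0.05 = 4.5
  Fieldwork 64 × 0.26 = 16.64
  Peer review 56 × 0.14 = 7.84
Sum = 68.13
68.13 is ≥ 59 and < 69 → D

D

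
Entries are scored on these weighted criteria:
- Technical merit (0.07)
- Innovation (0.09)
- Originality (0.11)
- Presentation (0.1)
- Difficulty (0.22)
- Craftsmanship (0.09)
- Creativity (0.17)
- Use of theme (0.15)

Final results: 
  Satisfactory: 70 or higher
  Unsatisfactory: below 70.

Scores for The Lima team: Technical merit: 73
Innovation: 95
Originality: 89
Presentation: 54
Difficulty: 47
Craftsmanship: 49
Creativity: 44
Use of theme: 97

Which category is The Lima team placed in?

Weighted total:
  Technical merit 73 × 0.07 = 5.11
  Innovation 95 × 0.09 = 8.55
  Originality 89 × 0.11 = 9.79
  Presentation 54 × 0.1 = 5.4
  Difficulty 47 × 0.22 = 10.34
  Craftsmanship 49 × 0.09 = 4.41
  Creativity 44 × 0.17 = 7.48
  Use of theme 97 × 0.15 = 14.55
Sum = 65.63
65.63 < 70 → Unsatisfactory

Unsatisfactory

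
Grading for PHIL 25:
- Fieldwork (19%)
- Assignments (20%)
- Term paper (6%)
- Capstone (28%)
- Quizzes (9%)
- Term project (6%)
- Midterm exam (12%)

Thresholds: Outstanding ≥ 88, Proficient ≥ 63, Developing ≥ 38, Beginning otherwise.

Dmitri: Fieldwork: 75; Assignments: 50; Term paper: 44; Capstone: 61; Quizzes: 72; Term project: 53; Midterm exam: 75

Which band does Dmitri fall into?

Weighted total:
  Fieldwork 75 × 0.19 = 14.25
  Assignments 50 × 0.2 = 10
  Term paper 44 × 0.06 = 2.64
  Capstone 61 × 0.28 = 17.08
  Quizzes 72 × 0.09 = 6.48
  Term project 53 × 0.06 = 3.18
  Midterm exam 75 × 0.12 = 9
Sum = 62.63
62.63 is ≥ 38 and < 63 → Developing

Developing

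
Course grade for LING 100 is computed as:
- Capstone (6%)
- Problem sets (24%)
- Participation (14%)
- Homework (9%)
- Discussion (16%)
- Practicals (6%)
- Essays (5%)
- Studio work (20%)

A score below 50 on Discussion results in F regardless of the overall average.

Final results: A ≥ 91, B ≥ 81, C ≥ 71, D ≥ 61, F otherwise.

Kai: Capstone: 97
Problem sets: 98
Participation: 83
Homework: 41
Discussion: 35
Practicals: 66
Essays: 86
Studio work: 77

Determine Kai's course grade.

F

Discussion score 35 < 50: minimum not met.
Weighted total:
  Capstone 97 × 0.06 = 5.82
  Problem sets 98 × 0.24 = 23.52
  Participation 83 × 0.14 = 11.62
  Homework 41 × 0.09 = 3.69
  Discussion 35 × 0.16 = 5.6
  Practicals 66 × 0.06 = 3.96
  Essays 86 × 0.05 = 4.3
  Studio work 77 × 0.2 = 15.4
Sum = 73.91
Because the Discussion minimum was not met, the result is F.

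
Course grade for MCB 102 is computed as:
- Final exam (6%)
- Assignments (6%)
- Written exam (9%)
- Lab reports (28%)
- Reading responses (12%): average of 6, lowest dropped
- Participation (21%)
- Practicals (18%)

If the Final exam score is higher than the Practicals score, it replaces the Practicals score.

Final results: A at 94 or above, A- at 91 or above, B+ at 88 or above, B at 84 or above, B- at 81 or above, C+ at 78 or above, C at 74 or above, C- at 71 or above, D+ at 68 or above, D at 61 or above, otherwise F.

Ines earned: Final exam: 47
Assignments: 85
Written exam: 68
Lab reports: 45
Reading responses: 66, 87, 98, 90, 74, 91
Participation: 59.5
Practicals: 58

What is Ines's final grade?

Reading responses: drop 66 → average of remaining 5 = 440/5 = 88
Final exam (47) ≤ Practicals (58), so Practicals stays at 58.
Weighted total:
  Final exam 47 × 0.06 = 2.82
  Assignments 85 × 0.06 = 5.1
  Written exam 68 × 0.09 = 6.12
  Lab reports 45 × 0.28 = 12.6
  Reading responses 88 × 0.12 = 10.56
  Participation 59.5 × 0.21 = 12.495
  Practicals 58 × 0.18 = 10.44
Sum = 60.135
60.135 < 61 → F

F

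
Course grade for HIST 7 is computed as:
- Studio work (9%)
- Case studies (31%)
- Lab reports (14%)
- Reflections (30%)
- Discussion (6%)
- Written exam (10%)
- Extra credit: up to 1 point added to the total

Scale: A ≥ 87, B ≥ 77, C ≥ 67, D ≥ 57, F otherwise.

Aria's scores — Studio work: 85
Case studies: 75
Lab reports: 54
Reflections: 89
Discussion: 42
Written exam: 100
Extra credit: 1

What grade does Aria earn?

Weighted total:
  Studio work 85 × 0.09 = 7.65
  Case studies 75 × 0.31 = 23.25
  Lab reports 54 × 0.14 = 7.56
  Reflections 89 × 0.3 = 26.7
  Discussion 42 × 0.06 = 2.52
  Written exam 100 × 0.1 = 10
Sum = 77.68
Extra credit: 77.68 + 1 = 78.68
78.68 is ≥ 77 and < 87 → B

B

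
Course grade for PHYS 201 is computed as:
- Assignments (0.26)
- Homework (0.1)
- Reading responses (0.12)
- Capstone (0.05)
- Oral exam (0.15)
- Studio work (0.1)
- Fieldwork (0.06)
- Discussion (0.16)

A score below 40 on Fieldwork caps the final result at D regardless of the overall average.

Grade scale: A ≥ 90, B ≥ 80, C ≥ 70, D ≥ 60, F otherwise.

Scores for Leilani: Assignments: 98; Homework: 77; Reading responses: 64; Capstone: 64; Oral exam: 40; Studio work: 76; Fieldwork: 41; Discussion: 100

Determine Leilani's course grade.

C

Fieldwork score 41 ≥ 40: minimum met.
Weighted total:
  Assignments 98 × 0.26 = 25.48
  Homework 77 × 0.1 = 7.7
  Reading responses 64 × 0.12 = 7.68
  Capstone 64 × 0.05 = 3.2
  Oral exam 40 × 0.15 = 6
  Studio work 76 × 0.1 = 7.6
  Fieldwork 41 × 0.06 = 2.46
  Discussion 100 × 0.16 = 16
Sum = 76.12
76.12 is ≥ 70 and < 80 → C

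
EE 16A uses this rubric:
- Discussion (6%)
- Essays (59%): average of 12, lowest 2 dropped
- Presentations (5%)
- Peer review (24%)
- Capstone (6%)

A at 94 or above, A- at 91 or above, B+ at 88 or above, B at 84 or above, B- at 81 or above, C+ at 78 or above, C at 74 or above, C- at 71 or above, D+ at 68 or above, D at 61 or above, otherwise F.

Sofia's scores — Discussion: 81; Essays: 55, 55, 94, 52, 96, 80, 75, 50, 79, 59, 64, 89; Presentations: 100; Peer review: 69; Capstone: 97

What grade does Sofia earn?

Essays: drop 50, 52 → average of remaining 10 = 746/10 = 74.6
Weighted total:
  Discussion 81 × 0.06 = 4.86
  Essays 74.6 × 0.59 = 44.014
  Presentations 100 × 0.05 = 5
  Peer review 69 × 0.24 = 16.56
  Capstone 97 × 0.06 = 5.82
Sum = 76.254
76.254 is ≥ 74 and < 78 → C

C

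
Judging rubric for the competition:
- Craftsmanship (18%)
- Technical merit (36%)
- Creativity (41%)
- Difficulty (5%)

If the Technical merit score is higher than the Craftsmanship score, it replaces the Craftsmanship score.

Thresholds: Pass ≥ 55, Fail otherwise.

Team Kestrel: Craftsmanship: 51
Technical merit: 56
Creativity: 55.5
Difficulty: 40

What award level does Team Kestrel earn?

Technical merit (56) > Craftsmanship (51), so Craftsmanship counts as 56.
Weighted total:
  Craftsmanship 56 × 0.18 = 10.08
  Technical merit 56 × 0.36 = 20.16
  Creativity 55.5 × 0.41 = 22.755
  Difficulty 40 × 0.05 = 2
Sum = 54.995
54.995 < 55 → Fail

Fail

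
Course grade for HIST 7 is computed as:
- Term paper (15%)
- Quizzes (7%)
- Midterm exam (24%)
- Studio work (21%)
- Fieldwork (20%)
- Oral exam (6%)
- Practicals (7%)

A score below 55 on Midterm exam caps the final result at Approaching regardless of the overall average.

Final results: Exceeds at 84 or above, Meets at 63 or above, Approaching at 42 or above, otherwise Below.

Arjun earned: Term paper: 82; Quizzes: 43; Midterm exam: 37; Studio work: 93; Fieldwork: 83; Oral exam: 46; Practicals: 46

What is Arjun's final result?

Approaching

Midterm exam score 37 < 55: minimum not met.
Weighted total:
  Term paper 82 × 0.15 = 12.3
  Quizzes 43 × 0.07 = 3.01
  Midterm exam 37 × 0.24 = 8.88
  Studio work 93 × 0.21 = 19.53
  Fieldwork 83 × 0.2 = 16.6
  Oral exam 46 × 0.06 = 2.76
  Practicals 46 × 0.07 = 3.22
Sum = 66.3
66.3 would be Meets; cap at Approaching applies → Approaching.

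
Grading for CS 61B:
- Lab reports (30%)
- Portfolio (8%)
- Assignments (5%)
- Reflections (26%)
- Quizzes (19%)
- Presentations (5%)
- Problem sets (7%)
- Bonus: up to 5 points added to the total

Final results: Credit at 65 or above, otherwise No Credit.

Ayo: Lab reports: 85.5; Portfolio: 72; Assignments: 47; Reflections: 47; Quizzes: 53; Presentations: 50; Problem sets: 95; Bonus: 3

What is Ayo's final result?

Weighted total:
  Lab reports 85.5 × 0.3 = 25.65
  Portfolio 72 × 0.08 = 5.76
  Assignments 47 × 0.05 = 2.35
  Reflections 47 × 0.26 = 12.22
  Quizzes 53 × 0.19 = 10.07
  Presentations 50 × 0.05 = 2.5
  Problem sets 95 × 0.07 = 6.65
Sum = 65.2
Bonus: 65.2 + 3 = 68.2
68.2 ≥ 65 → Credit

Credit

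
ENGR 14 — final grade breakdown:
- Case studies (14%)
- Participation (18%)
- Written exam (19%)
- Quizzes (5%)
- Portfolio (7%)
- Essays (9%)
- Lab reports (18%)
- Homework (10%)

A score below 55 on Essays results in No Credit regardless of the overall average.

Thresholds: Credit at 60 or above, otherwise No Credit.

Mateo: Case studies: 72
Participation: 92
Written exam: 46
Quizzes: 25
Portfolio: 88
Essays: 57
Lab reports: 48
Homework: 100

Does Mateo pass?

Essays score 57 ≥ 55: minimum met.
Weighted total:
  Case studies 72 × 0.14 = 10.08
  Participation 92 × 0.18 = 16.56
  Written exam 46 × 0.19 = 8.74
  Quizzes 25 × 0.05 = 1.25
  Portfolio 88 × 0.07 = 6.16
  Essays 57 × 0.09 = 5.13
  Lab reports 48 × 0.18 = 8.64
  Homework 100 × 0.1 = 10
Sum = 66.56
66.56 ≥ 60 → Credit

Credit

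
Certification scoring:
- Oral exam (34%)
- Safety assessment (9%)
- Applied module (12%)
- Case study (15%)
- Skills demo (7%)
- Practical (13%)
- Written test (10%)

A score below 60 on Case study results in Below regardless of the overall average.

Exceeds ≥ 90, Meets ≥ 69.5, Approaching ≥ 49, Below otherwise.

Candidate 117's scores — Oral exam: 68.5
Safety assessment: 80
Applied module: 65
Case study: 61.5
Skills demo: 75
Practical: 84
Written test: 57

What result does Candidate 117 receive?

Approaching

Case study score 61.5 ≥ 60: minimum met.
Weighted total:
  Oral exam 68.5 × 0.34 = 23.29
  Safety assessment 80 × 0.09 = 7.2
  Applied module 65 × 0.12 = 7.8
  Case study 61.5 × 0.15 = 9.225
  Skills demo 75 × 0.07 = 5.25
  Practical 84 × 0.13 = 10.92
  Written test 57 × 0.1 = 5.7
Sum = 69.385
69.385 is ≥ 49 and < 69.5 → Approaching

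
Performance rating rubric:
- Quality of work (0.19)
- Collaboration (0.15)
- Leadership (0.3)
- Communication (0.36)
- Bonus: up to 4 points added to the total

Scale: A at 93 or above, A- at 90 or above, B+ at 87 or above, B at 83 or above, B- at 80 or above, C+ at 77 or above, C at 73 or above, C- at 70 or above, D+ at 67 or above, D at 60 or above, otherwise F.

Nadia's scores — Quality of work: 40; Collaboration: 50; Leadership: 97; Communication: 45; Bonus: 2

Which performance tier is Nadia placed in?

D

Weighted total:
  Quality of work 40 × 0.19 = 7.6
  Collaboration 50 × 0.15 = 7.5
  Leadership 97 × 0.3 = 29.1
  Communication 45 × 0.36 = 16.2
Sum = 60.4
Bonus: 60.4 + 2 = 62.4
62.4 is ≥ 60 and < 67 → D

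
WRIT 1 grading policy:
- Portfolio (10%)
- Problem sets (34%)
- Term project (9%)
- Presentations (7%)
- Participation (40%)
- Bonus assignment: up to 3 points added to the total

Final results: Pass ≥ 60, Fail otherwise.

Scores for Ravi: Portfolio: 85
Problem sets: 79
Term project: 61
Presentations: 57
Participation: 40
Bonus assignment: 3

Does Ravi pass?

Weighted total:
  Portfolio 85 × 0.1 = 8.5
  Problem sets 79 × 0.34 = 26.86
  Term project 61 × 0.09 = 5.49
  Presentations 57 × 0.07 = 3.99
  Participation 40 × 0.4 = 16
Sum = 60.84
Bonus assignment: 60.84 + 3 = 63.84
63.84 ≥ 60 → Pass

Pass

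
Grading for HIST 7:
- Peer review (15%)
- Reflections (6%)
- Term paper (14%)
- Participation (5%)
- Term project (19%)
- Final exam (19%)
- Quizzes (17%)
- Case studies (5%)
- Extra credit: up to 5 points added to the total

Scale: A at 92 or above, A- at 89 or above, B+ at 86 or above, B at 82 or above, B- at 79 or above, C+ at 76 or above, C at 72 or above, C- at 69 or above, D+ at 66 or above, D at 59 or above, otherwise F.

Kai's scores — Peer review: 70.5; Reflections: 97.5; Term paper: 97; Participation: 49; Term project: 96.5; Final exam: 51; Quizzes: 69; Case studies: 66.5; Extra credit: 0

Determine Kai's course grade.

C

Weighted total:
  Peer review 70.5 × 0.15 = 10.575
  Reflections 97.5 × 0.06 = 5.85
  Term paper 97 × 0.14 = 13.58
  Participation 49 × 0.05 = 2.45
  Term project 96.5 × 0.19 = 18.335
  Final exam 51 × 0.19 = 9.69
  Quizzes 69 × 0.17 = 11.73
  Case studies 66.5 × 0.05 = 3.325
Sum = 75.535
Extra credit: 75.535 + 0 = 75.535
75.535 is ≥ 72 and < 76 → C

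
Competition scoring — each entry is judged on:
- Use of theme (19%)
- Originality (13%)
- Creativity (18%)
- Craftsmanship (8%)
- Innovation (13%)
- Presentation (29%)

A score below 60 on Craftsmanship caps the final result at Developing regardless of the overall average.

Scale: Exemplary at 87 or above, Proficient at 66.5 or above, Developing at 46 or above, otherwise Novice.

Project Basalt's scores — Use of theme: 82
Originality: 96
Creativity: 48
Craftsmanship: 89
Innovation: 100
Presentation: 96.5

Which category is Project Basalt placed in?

Craftsmanship score 89 ≥ 60: minimum met.
Weighted total:
  Use of theme 82 × 0.19 = 15.58
  Originality 96 × 0.13 = 12.48
  Creativity 48 × 0.18 = 8.64
  Craftsmanship 89 × 0.08 = 7.12
  Innovation 100 × 0.13 = 13
  Presentation 96.5 × 0.29 = 27.985
Sum = 84.805
84.805 is ≥ 66.5 and < 87 → Proficient

Proficient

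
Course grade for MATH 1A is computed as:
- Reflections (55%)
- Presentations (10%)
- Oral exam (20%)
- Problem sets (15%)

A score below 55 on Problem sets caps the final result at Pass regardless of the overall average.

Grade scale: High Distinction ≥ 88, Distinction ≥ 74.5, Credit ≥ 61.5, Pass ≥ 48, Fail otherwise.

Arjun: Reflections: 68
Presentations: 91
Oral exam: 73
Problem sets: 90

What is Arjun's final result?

Problem sets score 90 ≥ 55: minimum met.
Weighted total:
  Reflections 68 × 0.55 = 37.4
  Presentations 91 × 0.1 = 9.1
  Oral exam 73 × 0.2 = 14.6
  Problem sets 90 × 0.15 = 13.5
Sum = 74.6
74.6 is ≥ 74.5 and < 88 → Distinction

Distinction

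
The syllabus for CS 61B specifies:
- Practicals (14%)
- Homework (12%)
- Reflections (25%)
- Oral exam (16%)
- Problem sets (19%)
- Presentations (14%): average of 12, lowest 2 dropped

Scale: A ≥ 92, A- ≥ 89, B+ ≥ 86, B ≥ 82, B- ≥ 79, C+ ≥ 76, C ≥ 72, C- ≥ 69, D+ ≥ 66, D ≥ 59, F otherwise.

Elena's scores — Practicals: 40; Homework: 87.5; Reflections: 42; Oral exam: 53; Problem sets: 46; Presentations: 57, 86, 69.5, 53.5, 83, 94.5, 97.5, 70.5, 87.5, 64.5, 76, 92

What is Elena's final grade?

Presentations: drop 53.5, 57 → average of remaining 10 = 821/10 = 82.1
Weighted total:
  Practicals 40 × 0.14 = 5.6
  Homework 87.5 × 0.12 = 10.5
  Reflections 42 × 0.25 = 10.5
  Oral exam 53 × 0.16 = 8.48
  Problem sets 46 × 0.19 = 8.74
  Presentations 82.1 × 0.14 = 11.494
Sum = 55.314
55.314 < 59 → F

F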